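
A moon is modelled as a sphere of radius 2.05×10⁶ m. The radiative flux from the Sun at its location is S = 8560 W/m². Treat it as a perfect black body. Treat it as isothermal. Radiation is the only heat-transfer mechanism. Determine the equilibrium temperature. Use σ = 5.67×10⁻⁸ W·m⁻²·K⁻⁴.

At equilibrium, absorbed power = emitted power.
Absorbing cross-section = πr² = 1.320×10¹³ m²; emitting surface = 4πr² = 5.281×10¹³ m² (ratio 4).
S·A_cross = εσ·A_surf·T⁴  ⇒  T⁴ = S/(4σ).
T⁴ = 1.00·8560/(4·5.67×10⁻⁸) = 3.774×10¹⁰ K⁴.
T = (3.774×10¹⁰)^(1/4).

T ≈ 441 K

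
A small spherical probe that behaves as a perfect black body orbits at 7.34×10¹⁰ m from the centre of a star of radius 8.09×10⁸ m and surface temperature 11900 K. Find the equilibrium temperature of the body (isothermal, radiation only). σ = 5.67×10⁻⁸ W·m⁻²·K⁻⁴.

T ≈ 883 K

The star's surface emits σT_*⁴; at distance d the flux is S = σT_*⁴(R_*/d)².
S = 5.67×10⁻⁸·(11900)⁴·(8.09×10⁸/7.34×10¹⁰)² = 1.381×10⁵ W/m².
For an isothermal sphere T⁴ = (1−a)S/(4σ) = 6.090×10¹¹ K⁴.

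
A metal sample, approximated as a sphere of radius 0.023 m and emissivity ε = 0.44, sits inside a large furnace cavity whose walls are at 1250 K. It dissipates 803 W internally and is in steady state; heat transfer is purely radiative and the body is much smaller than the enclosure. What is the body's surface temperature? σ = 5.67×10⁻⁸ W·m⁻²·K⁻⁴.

For a small grey body in a large enclosure, net radiated power = εσA(T⁴ − T_w⁴).
Steady state: P = εσA(T⁴ − T_w⁴) with A = 4πr² = 0.006648 m².
T⁴ = P/(εσA) + T_w⁴ = 803/(0.44·5.67×10⁻⁸·0.006648) + (1250)⁴
    = 4.842×10¹² + 2.441×10¹² = 7.283×10¹² K⁴.

T ≈ 1640 K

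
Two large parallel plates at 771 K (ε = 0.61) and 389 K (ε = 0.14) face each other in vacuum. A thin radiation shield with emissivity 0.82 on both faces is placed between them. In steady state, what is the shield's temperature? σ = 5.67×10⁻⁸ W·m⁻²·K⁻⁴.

T_s ≈ 732 K

In steady state the net flux on the hot side equals that on the cold side.
σ(T₁⁴−T_s⁴)/D₁ = σ(T_s⁴−T₂⁴)/D₂, with D₁ = 1/ε₁+1/ε_s−1 = 1.859, D₂ = 1/ε_s+1/ε₂−1 = 7.362.
Solve for T_s⁴: T_s⁴ = (D₂·T₁⁴ + D₁·T₂⁴)/(D₁+D₂) = 2.867×10¹¹ K⁴.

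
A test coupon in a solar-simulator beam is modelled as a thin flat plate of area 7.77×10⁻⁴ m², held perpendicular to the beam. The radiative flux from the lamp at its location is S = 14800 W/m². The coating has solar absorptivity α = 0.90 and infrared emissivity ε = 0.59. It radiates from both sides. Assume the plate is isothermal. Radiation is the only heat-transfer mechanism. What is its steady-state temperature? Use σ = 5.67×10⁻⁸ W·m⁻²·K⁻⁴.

At equilibrium, absorbed power = emitted power.
Absorbing cross-section = A = 7.770×10⁻⁴ m²; emitting surface = 2A = 0.001554 m² (ratio 2).
αS·A_cross = εσ·A_surf·T⁴  ⇒  T⁴ = αS/(ε·2σ).
T⁴ = 0.900·14800/(0.59·2·5.67×10⁻⁸) = 1.991×10¹¹ K⁴.
T = (1.991×10¹¹)^(1/4).

T ≈ 668 K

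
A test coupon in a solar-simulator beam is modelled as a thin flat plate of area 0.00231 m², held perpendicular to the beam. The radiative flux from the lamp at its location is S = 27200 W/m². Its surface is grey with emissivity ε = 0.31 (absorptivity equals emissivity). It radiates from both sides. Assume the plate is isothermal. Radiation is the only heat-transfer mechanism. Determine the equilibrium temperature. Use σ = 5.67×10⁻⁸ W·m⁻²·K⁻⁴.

At equilibrium, absorbed power = emitted power.
Absorbing cross-section = A = 0.002310 m²; emitting surface = 2A = 0.004620 m² (ratio 2).
εS·A_cross = εσ·A_surf·T⁴  ⇒  T⁴ = S/(2σ)   (ε cancels).
T⁴ = 27200/(2·5.67×10⁻⁸) = 2.399×10¹¹ K⁴.
T = (2.399×10¹¹)^(1/4).

T ≈ 700 K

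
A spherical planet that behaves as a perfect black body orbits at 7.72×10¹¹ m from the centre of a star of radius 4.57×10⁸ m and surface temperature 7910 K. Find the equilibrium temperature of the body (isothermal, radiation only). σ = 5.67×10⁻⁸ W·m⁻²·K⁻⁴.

T ≈ 136 K

The star's surface emits σT_*⁴; at distance d the flux is S = σT_*⁴(R_*/d)².
S = 5.67×10⁻⁸·(7910)⁴·(4.57×10⁸/7.72×10¹¹)² = 77.78 W/m².
For an isothermal sphere T⁴ = (1−a)S/(4σ) = 3.430×10⁸ K⁴.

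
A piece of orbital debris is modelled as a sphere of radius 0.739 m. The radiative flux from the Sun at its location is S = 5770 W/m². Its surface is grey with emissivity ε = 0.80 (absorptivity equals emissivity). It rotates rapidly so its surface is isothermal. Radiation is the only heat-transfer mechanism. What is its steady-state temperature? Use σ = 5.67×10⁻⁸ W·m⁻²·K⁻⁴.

At equilibrium, absorbed power = emitted power.
Absorbing cross-section = πr² = 1.716 m²; emitting surface = 4πr² = 6.863 m² (ratio 4).
εS·A_cross = εσ·A_surf·T⁴  ⇒  T⁴ = S/(4σ)   (ε cancels).
T⁴ = 5770/(4·5.67×10⁻⁸) = 2.544×10¹⁰ K⁴.
T = (2.544×10¹⁰)^(1/4).

T ≈ 399 K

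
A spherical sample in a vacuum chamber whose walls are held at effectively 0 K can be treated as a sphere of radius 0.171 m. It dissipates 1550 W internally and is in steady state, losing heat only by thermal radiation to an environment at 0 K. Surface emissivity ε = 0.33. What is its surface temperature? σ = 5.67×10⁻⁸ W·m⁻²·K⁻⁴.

T ≈ 689 K

Steady state: internal power = radiated power, P = εσA T⁴.
Radiating area A = 4πr² = 0.3675 m².
T⁴ = P/(εσA) = 1550/(0.33·5.67×10⁻⁸·0.3675) = 2.254×10¹¹ K⁴.
T = (2.254×10¹¹)^(1/4).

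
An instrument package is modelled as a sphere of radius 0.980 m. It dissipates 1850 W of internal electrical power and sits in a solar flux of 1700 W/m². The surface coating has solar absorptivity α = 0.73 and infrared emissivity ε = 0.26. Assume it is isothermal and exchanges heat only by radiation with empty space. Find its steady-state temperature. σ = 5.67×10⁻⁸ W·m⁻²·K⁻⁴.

T ≈ 421 K

At steady state, absorbed solar power + internal power = radiated power.
Absorbed: α·S·A_cross = 0.73·1700·3.017 = 3744 W (cross-section πr²).
Total input = 3744 + 1850 = 5594 W.
Radiated: εσ·A_surf·T⁴ with A_surf = 4πr² = 12.07 m².
T⁴ = 5594/(0.26·5.67×10⁻⁸·12.07) = 3.144×10¹⁰ K⁴.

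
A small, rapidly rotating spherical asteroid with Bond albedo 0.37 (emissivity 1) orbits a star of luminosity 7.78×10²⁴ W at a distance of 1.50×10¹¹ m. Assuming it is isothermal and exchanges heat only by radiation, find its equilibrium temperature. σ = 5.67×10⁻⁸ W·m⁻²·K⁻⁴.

First find the stellar flux at distance d: S = L/(4πd²) = 7.78×10²⁴/(4π·(1.50×10¹¹)²) = 27.52 W/m².
For an isothermal sphere, absorbed (1−a)S·πr² = emitted σ·4πr²·T⁴, so T⁴ = (1−a)S/(4σ).
T⁴ = 0.630·27.52/(4·5.67×10⁻⁸) = 7.643×10⁷ K⁴.

T ≈ 93.5 K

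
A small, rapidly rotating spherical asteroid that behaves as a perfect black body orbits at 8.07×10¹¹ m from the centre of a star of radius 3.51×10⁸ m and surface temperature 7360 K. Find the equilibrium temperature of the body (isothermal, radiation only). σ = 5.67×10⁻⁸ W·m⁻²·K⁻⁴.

T ≈ 109 K

The star's surface emits σT_*⁴; at distance d the flux is S = σT_*⁴(R_*/d)².
S = 5.67×10⁻⁸·(7360)⁴·(3.51×10⁸/8.07×10¹¹)² = 31.47 W/m².
For an isothermal sphere T⁴ = (1−a)S/(4σ) = 1.388×10⁸ K⁴.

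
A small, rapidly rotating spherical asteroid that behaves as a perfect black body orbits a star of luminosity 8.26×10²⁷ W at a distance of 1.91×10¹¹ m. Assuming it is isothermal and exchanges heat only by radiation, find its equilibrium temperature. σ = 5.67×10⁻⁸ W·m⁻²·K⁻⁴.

T ≈ 531 K

First find the stellar flux at distance d: S = L/(4πd²) = 8.26×10²⁷/(4π·(1.91×10¹¹)²) = 18020 W/m².
For an isothermal sphere, absorbed (1−a)S·πr² = emitted σ·4πr²·T⁴, so T⁴ = (1−a)S/(4σ).
T⁴ = 1.00·18020/(4·5.67×10⁻⁸) = 7.944×10¹⁰ K⁴.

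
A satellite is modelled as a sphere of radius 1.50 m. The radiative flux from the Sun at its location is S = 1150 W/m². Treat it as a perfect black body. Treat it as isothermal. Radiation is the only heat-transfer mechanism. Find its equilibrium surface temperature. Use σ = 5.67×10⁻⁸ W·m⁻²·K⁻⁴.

At equilibrium, absorbed power = emitted power.
Absorbing cross-section = πr² = 7.069 m²; emitting surface = 4πr² = 28.27 m² (ratio 4).
S·A_cross = εσ·A_surf·T⁴  ⇒  T⁴ = S/(4σ).
T⁴ = 1.00·1150/(4·5.67×10⁻⁸) = 5.071×10⁹ K⁴.
T = (5.071×10⁹)^(1/4).

T ≈ 267 K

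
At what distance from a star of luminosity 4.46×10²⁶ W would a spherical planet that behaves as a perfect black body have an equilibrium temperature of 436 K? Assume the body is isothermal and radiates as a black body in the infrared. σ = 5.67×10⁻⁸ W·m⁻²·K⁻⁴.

d ≈ 6.58×10¹⁰ m

For an isothermal black-emitting sphere, (1−a)S·πr² = σ·4πr²·T⁴ ⇒ S = 4σT⁴/(1−a).
S = 4·5.67×10⁻⁸·(436)⁴/1.00 = 8196 W/m².
Flux falls as S = L/(4πd²), so d = √(L/(4πS)) = √(4.46×10²⁶/(4π·8196)).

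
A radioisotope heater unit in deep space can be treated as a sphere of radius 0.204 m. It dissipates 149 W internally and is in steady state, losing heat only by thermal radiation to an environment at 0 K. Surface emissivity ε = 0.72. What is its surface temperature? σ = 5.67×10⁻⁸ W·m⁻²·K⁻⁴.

Steady state: internal power = radiated power, P = εσA T⁴.
Radiating area A = 4πr² = 0.5230 m².
T⁴ = P/(εσA) = 149/(0.72·5.67×10⁻⁸·0.5230) = 6.979×10⁹ K⁴.
T = (6.979×10⁹)^(1/4).

T ≈ 289 K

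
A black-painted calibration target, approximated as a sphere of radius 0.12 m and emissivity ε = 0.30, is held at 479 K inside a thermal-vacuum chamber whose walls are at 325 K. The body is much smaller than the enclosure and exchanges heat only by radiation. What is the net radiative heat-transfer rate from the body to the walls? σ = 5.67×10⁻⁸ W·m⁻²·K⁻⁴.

For a small grey body in a large enclosure: P_net = εσA(T_body⁴ − T_wall⁴).
A = 4πr² = 0.1810 m²; T_body⁴ − T_wall⁴ = 5.264×10¹⁰ − 1.116×10¹⁰ = 4.149×10¹⁰ K⁴.
|P_net| = 0.30·5.67×10⁻⁸·0.1810·4.149×10¹⁰.

P_net ≈ 128 W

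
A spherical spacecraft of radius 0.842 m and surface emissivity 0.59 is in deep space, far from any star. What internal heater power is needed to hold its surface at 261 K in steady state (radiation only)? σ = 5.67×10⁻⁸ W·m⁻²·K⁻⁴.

P ≈ 1380 W

P = εσ·4πr²·T⁴.
4πr² = 8.909 m²; T⁴ = 4.640×10⁹ K⁴.
P = 0.59·5.67×10⁻⁸·8.909·4.640×10⁹.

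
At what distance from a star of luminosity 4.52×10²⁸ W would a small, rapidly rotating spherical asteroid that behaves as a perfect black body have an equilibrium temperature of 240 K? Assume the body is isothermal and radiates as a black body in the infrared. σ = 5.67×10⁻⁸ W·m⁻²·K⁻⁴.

For an isothermal black-emitting sphere, (1−a)S·πr² = σ·4πr²·T⁴ ⇒ S = 4σT⁴/(1−a).
S = 4·5.67×10⁻⁸·(240)⁴/1.00 = 752.5 W/m².
Flux falls as S = L/(4πd²), so d = √(L/(4πS)) = √(4.52×10²⁸/(4π·752.5)).

d ≈ 2.19×10¹² m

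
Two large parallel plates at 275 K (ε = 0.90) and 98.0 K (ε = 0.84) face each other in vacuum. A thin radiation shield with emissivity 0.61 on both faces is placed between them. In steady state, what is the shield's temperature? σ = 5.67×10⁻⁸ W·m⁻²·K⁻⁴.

In steady state the net flux on the hot side equals that on the cold side.
σ(T₁⁴−T_s⁴)/D₁ = σ(T_s⁴−T₂⁴)/D₂, with D₁ = 1/ε₁+1/ε_s−1 = 1.750, D₂ = 1/ε_s+1/ε₂−1 = 1.830.
Solve for T_s⁴: T_s⁴ = (D₂·T₁⁴ + D₁·T₂⁴)/(D₁+D₂) = 2.968×10⁹ K⁴.

T_s ≈ 233 K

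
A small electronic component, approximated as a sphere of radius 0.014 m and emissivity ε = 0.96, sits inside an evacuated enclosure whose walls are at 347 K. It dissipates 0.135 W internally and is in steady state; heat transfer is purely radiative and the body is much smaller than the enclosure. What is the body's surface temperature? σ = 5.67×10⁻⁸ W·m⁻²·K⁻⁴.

For a small grey body in a large enclosure, net radiated power = εσA(T⁴ − T_w⁴).
Steady state: P = εσA(T⁴ − T_w⁴) with A = 4πr² = 0.002463 m².
T⁴ = P/(εσA) + T_w⁴ = 0.135/(0.96·5.67×10⁻⁸·0.002463) + (347)⁴
    = 1.007×10⁹ + 1.450×10¹⁰ = 1.551×10¹⁰ K⁴.

T ≈ 353 K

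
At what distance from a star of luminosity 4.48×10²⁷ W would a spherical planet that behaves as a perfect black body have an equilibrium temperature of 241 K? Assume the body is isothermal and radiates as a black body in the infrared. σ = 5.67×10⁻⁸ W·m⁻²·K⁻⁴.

For an isothermal black-emitting sphere, (1−a)S·πr² = σ·4πr²·T⁴ ⇒ S = 4σT⁴/(1−a).
S = 4·5.67×10⁻⁸·(241)⁴/1.00 = 765.1 W/m².
Flux falls as S = L/(4πd²), so d = √(L/(4πS)) = √(4.48×10²⁷/(4π·765.1)).

d ≈ 6.83×10¹¹ m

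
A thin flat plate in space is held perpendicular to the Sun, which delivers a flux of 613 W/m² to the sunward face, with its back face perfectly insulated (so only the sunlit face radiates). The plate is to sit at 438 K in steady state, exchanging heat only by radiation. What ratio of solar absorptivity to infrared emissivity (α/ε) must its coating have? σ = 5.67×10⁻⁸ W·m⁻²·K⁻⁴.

Balance: αS·A = εσ·1A·T⁴ ⇒ α/ε = σT⁴/S.
α/ε = 5.67×10⁻⁸·(438)⁴/613 = 5.67×10⁻⁸·3.680×10¹⁰/613.

α/ε ≈ 3.40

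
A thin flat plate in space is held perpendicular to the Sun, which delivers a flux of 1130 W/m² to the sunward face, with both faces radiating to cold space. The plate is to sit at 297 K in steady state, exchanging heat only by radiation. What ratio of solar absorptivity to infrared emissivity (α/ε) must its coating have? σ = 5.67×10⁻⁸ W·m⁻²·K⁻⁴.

Balance: αS·A = εσ·2A·T⁴ ⇒ α/ε = 2σT⁴/S.
α/ε = 2·5.67×10⁻⁸·(297)⁴/1130 = 2·5.67×10⁻⁸·7.781×10⁹/1130.

α/ε ≈ 0.781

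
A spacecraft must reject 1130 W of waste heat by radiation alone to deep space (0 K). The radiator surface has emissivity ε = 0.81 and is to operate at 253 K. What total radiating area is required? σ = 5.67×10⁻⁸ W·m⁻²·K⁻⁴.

A ≈ 6.01 m²

P = εσA T⁴ ⇒ A = P/(εσT⁴).
T⁴ = 4.097×10⁹ K⁴.
A = 1130/(0.81 × 5.67×10⁻⁸ × 4.097×10⁹).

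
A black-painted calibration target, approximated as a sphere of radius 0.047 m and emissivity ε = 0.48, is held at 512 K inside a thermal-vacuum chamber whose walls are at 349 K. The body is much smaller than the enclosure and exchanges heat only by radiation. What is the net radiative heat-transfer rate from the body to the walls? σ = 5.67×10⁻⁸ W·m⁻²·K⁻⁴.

P_net ≈ 40.7 W

For a small grey body in a large enclosure: P_net = εσA(T_body⁴ − T_wall⁴).
A = 4πr² = 0.02776 m²; T_body⁴ − T_wall⁴ = 6.872×10¹⁰ − 1.484×10¹⁰ = 5.388×10¹⁰ K⁴.
|P_net| = 0.48·5.67×10⁻⁸·0.02776·5.388×10¹⁰.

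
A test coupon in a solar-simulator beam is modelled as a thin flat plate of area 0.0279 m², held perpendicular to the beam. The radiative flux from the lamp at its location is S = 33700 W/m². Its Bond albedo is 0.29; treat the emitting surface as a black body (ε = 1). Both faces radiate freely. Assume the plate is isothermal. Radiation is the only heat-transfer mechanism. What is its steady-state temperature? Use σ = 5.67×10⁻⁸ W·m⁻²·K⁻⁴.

At equilibrium, absorbed power = emitted power.
Absorbing cross-section = A = 0.02790 m²; emitting surface = 2A = 0.05580 m² (ratio 2).
(1−a)S·A_cross = εσ·A_surf·T⁴  ⇒  T⁴ = (1−a)S/(2σ).
T⁴ = 0.710·33700/(2·5.67×10⁻⁸) = 2.110×10¹¹ K⁴.
T = (2.110×10¹¹)^(1/4).

T ≈ 678 K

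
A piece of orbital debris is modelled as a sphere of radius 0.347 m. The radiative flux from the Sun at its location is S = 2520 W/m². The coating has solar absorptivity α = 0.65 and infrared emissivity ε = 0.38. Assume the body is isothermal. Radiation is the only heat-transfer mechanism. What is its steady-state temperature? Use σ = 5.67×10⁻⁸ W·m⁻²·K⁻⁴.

At equilibrium, absorbed power = emitted power.
Absorbing cross-section = πr² = 0.3783 m²; emitting surface = 4πr² = 1.513 m² (ratio 4).
αS·A_cross = εσ·A_surf·T⁴  ⇒  T⁴ = αS/(ε·4σ).
T⁴ = 0.650·2520/(0.38·4·5.67×10⁻⁸) = 1.901×10¹⁰ K⁴.
T = (1.901×10¹⁰)^(1/4).

T ≈ 371 K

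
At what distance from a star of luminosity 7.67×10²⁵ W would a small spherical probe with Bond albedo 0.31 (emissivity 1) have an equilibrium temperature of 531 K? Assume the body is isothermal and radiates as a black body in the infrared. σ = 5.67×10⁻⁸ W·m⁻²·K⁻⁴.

For an isothermal black-emitting sphere, (1−a)S·πr² = σ·4πr²·T⁴ ⇒ S = 4σT⁴/(1−a).
S = 4·5.67×10⁻⁸·(531)⁴/0.690 = 26130 W/m².
Flux falls as S = L/(4πd²), so d = √(L/(4πS)) = √(7.67×10²⁵/(4π·26130)).

d ≈ 1.53×10¹⁰ m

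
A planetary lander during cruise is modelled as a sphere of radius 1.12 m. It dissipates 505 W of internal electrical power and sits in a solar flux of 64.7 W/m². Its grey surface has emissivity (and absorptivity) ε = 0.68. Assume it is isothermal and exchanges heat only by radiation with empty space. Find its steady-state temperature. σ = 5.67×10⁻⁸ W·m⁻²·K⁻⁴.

T ≈ 183 K

At steady state, absorbed solar power + internal power = radiated power.
Absorbed: α·S·A_cross = 0.68·64.7·3.941 = 173.4 W (cross-section πr²).
Total input = 173.4 + 505 = 678.4 W.
Radiated: εσ·A_surf·T⁴ with A_surf = 4πr² = 15.76 m².
T⁴ = 678.4/(0.68·5.67×10⁻⁸·15.76) = 1.116×10⁹ K⁴.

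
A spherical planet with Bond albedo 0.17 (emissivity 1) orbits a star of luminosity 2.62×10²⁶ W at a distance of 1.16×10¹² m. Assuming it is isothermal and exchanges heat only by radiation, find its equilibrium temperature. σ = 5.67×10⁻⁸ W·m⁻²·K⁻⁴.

First find the stellar flux at distance d: S = L/(4πd²) = 2.62×10²⁶/(4π·(1.16×10¹²)²) = 15.49 W/m².
For an isothermal sphere, absorbed (1−a)S·πr² = emitted σ·4πr²·T⁴, so T⁴ = (1−a)S/(4σ).
T⁴ = 0.830·15.49/(4·5.67×10⁻⁸) = 5.670×10⁷ K⁴.

T ≈ 86.8 K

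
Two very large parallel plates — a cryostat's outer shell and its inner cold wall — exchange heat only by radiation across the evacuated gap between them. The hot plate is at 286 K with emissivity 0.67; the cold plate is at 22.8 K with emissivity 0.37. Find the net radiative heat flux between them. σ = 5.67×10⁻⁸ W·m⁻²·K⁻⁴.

q ≈ 119 W/m²

For two infinite grey parallel plates, q = σ(T₁⁴ − T₂⁴)/(1/ε₁ + 1/ε₂ − 1).
T₁⁴ − T₂⁴ = 6.691×10⁹ − 2.702×10⁵ = 6.690×10⁹ K⁴.
1/ε₁ + 1/ε₂ − 1 = 1.493 + 2.703 − 1 = 3.195.
q = 5.67×10⁻⁸ × 6.690×10⁹ / 3.195.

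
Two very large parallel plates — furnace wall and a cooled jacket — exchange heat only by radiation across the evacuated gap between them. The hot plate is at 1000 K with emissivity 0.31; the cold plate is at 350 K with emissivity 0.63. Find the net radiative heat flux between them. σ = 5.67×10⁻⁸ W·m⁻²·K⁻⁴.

For two infinite grey parallel plates, q = σ(T₁⁴ − T₂⁴)/(1/ε₁ + 1/ε₂ − 1).
T₁⁴ − T₂⁴ = 1.000×10¹² − 1.501×10¹⁰ = 9.850×10¹¹ K⁴.
1/ε₁ + 1/ε₂ − 1 = 3.226 + 1.587 − 1 = 3.813.
q = 5.67×10⁻⁸ × 9.850×10¹¹ / 3.813.

q ≈ 14600 W/m²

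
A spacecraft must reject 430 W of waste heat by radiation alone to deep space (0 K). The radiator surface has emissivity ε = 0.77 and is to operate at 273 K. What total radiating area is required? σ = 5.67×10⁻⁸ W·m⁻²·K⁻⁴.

P = εσA T⁴ ⇒ A = P/(εσT⁴).
T⁴ = 5.555×10⁹ K⁴.
A = 430/(0.77 × 5.67×10⁻⁸ × 5.555×10⁹).

A ≈ 1.77 m²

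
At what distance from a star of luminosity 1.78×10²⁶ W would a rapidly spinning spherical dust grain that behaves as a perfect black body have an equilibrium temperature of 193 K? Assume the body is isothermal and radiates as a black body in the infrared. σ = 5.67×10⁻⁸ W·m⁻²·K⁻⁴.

d ≈ 2.12×10¹¹ m

For an isothermal black-emitting sphere, (1−a)S·πr² = σ·4πr²·T⁴ ⇒ S = 4σT⁴/(1−a).
S = 4·5.67×10⁻⁸·(193)⁴/1.00 = 314.7 W/m².
Flux falls as S = L/(4πd²), so d = √(L/(4πS)) = √(1.78×10²⁶/(4π·314.7)).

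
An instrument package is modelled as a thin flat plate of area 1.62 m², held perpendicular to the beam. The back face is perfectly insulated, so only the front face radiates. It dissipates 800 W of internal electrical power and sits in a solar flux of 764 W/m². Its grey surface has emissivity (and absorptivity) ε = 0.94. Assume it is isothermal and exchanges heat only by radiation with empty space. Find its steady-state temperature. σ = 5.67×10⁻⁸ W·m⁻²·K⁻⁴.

T ≈ 388 K

At steady state, absorbed solar power + internal power = radiated power.
Absorbed: α·S·A_cross = 0.94·764·1.620 = 1163 W (cross-section A).
Total input = 1163 + 800 = 1963 W.
Radiated: εσ·A_surf·T⁴ with A_surf = A = 1.620 m².
T⁴ = 1963/(0.94·5.67×10⁻⁸·1.620) = 2.274×10¹⁰ K⁴.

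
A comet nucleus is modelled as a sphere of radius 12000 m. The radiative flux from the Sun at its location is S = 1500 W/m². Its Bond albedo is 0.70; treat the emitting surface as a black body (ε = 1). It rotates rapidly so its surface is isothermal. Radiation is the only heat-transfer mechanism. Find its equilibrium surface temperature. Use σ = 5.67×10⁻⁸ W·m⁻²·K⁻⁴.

T ≈ 211 K

At equilibrium, absorbed power = emitted power.
Absorbing cross-section = πr² = 4.524×10⁸ m²; emitting surface = 4πr² = 1.810×10⁹ m² (ratio 4).
(1−a)S·A_cross = εσ·A_surf·T⁴  ⇒  T⁴ = (1−a)S/(4σ).
T⁴ = 0.300·1500/(4·5.67×10⁻⁸) = 1.984×10⁹ K⁴.
T = (1.984×10⁹)^(1/4).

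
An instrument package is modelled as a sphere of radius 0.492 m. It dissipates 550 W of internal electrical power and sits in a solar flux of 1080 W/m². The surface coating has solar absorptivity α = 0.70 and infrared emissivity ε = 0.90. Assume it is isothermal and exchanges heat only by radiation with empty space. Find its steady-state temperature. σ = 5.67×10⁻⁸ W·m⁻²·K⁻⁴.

At steady state, absorbed solar power + internal power = radiated power.
Absorbed: α·S·A_cross = 0.70·1080·0.7605 = 574.9 W (cross-section πr²).
Total input = 574.9 + 550 = 1125 W.
Radiated: εσ·A_surf·T⁴ with A_surf = 4πr² = 3.042 m².
T⁴ = 1125/(0.90·5.67×10⁻⁸·3.042) = 7.247×10⁹ K⁴.

T ≈ 292 K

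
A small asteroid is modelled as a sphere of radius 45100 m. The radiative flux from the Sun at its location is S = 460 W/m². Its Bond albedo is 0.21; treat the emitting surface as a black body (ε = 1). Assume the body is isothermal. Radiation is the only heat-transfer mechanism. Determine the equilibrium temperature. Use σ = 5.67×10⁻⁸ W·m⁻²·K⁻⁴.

T ≈ 200 K

At equilibrium, absorbed power = emitted power.
Absorbing cross-section = πr² = 6.390×10⁹ m²; emitting surface = 4πr² = 2.556×10¹⁰ m² (ratio 4).
(1−a)S·A_cross = εσ·A_surf·T⁴  ⇒  T⁴ = (1−a)S/(4σ).
T⁴ = 0.790·460/(4·5.67×10⁻⁸) = 1.602×10⁹ K⁴.
T = (1.602×10⁹)^(1/4).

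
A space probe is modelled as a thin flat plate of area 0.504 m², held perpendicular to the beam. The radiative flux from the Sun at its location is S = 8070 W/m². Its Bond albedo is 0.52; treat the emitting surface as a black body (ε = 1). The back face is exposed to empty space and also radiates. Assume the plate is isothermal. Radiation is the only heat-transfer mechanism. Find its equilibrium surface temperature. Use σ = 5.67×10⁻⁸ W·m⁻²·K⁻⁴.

T ≈ 430 K

At equilibrium, absorbed power = emitted power.
Absorbing cross-section = A = 0.5040 m²; emitting surface = 2A = 1.008 m² (ratio 2).
(1−a)S·A_cross = εσ·A_surf·T⁴  ⇒  T⁴ = (1−a)S/(2σ).
T⁴ = 0.480·8070/(2·5.67×10⁻⁸) = 3.416×10¹⁰ K⁴.
T = (3.416×10¹⁰)^(1/4).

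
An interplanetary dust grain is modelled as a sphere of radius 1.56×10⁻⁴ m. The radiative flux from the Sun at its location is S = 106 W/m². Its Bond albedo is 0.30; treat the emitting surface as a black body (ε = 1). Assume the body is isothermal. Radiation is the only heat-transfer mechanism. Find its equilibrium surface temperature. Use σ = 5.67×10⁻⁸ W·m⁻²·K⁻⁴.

T ≈ 134 K

At equilibrium, absorbed power = emitted power.
Absorbing cross-section = πr² = 7.645×10⁻⁸ m²; emitting surface = 4πr² = 3.058×10⁻⁷ m² (ratio 4).
(1−a)S·A_cross = εσ·A_surf·T⁴  ⇒  T⁴ = (1−a)S/(4σ).
T⁴ = 0.700·106/(4·5.67×10⁻⁸) = 3.272×10⁸ K⁴.
T = (3.272×10⁸)^(1/4).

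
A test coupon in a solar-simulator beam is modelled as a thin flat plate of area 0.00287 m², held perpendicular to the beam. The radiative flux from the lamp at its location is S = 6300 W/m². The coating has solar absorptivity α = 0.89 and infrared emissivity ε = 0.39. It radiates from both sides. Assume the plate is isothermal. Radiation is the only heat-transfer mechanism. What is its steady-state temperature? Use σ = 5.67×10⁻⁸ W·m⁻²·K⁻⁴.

T ≈ 597 K

At equilibrium, absorbed power = emitted power.
Absorbing cross-section = A = 0.002870 m²; emitting surface = 2A = 0.005740 m² (ratio 2).
αS·A_cross = εσ·A_surf·T⁴  ⇒  T⁴ = αS/(ε·2σ).
T⁴ = 0.890·6300/(0.39·2·5.67×10⁻⁸) = 1.268×10¹¹ K⁴.
T = (1.268×10¹¹)^(1/4).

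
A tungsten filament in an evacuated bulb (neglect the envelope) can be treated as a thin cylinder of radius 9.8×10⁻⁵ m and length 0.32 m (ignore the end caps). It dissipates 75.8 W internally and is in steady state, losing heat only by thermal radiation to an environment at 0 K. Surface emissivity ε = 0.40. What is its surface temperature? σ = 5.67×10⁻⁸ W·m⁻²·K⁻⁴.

Steady state: internal power = radiated power, P = εσA T⁴.
Radiating area A = 2πrL = 1.970×10⁻⁴ m².
T⁴ = P/(εσA) = 75.8/(0.40·5.67×10⁻⁸·1.970×10⁻⁴) = 1.696×10¹³ K⁴.
T = (1.696×10¹³)^(1/4).

T ≈ 2030 K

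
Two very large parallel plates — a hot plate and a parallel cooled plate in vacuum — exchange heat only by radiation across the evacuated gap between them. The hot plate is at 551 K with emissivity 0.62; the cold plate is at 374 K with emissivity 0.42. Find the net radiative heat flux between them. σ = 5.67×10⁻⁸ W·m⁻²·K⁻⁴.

q ≈ 1380 W/m²

For two infinite grey parallel plates, q = σ(T₁⁴ − T₂⁴)/(1/ε₁ + 1/ε₂ − 1).
T₁⁴ − T₂⁴ = 9.217×10¹⁰ − 1.957×10¹⁰ = 7.261×10¹⁰ K⁴.
1/ε₁ + 1/ε₂ − 1 = 1.613 + 2.381 − 1 = 2.994.
q = 5.67×10⁻⁸ × 7.261×10¹⁰ / 2.994.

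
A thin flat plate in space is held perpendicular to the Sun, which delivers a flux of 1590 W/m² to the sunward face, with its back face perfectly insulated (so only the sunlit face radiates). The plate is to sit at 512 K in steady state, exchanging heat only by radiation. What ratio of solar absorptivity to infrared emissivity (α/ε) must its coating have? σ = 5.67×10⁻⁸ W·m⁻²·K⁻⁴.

Balance: αS·A = εσ·1A·T⁴ ⇒ α/ε = σT⁴/S.
α/ε = 5.67×10⁻⁸·(512)⁴/1590 = 5.67×10⁻⁸·6.872×10¹⁰/1590.

α/ε ≈ 2.45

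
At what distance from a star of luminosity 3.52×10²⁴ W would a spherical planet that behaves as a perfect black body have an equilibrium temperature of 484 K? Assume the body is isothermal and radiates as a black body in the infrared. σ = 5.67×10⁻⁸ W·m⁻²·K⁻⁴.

For an isothermal black-emitting sphere, (1−a)S·πr² = σ·4πr²·T⁴ ⇒ S = 4σT⁴/(1−a).
S = 4·5.67×10⁻⁸·(484)⁴/1.00 = 12450 W/m².
Flux falls as S = L/(4πd²), so d = √(L/(4πS)) = √(3.52×10²⁴/(4π·12450)).

d ≈ 4.74×10⁹ m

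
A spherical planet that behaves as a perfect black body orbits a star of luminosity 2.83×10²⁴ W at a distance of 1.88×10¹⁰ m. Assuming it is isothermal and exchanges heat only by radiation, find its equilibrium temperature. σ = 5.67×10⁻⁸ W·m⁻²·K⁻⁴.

T ≈ 230 K

First find the stellar flux at distance d: S = L/(4πd²) = 2.83×10²⁴/(4π·(1.88×10¹⁰)²) = 637.2 W/m².
For an isothermal sphere, absorbed (1−a)S·πr² = emitted σ·4πr²·T⁴, so T⁴ = (1−a)S/(4σ).
T⁴ = 1.00·637.2/(4·5.67×10⁻⁸) = 2.809×10⁹ K⁴.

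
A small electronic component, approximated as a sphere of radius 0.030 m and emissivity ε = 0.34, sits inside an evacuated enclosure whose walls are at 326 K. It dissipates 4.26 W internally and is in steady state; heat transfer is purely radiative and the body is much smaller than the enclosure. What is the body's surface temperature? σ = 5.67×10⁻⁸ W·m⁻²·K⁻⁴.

For a small grey body in a large enclosure, net radiated power = εσA(T⁴ − T_w⁴).
Steady state: P = εσA(T⁴ − T_w⁴) with A = 4πr² = 0.01131 m².
T⁴ = P/(εσA) + T_w⁴ = 4.26/(0.34·5.67×10⁻⁸·0.01131) + (326)⁴
    = 1.954×10¹⁰ + 1.129×10¹⁰ = 3.083×10¹⁰ K⁴.

T ≈ 419 K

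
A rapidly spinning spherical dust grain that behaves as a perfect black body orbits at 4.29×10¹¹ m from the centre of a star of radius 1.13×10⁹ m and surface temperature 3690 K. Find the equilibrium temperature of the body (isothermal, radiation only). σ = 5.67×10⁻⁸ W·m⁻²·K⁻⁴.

T ≈ 134 K

The star's surface emits σT_*⁴; at distance d the flux is S = σT_*⁴(R_*/d)².
S = 5.67×10⁻⁸·(3690)⁴·(1.13×10⁹/4.29×10¹¹)² = 72.93 W/m².
For an isothermal sphere T⁴ = (1−a)S/(4σ) = 3.216×10⁸ K⁴.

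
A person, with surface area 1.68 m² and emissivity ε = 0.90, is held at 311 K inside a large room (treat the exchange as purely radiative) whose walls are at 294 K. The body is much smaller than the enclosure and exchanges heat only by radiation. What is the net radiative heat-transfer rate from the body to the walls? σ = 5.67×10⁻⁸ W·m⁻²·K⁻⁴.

P_net ≈ 161 W

For a small grey body in a large enclosure: P_net = εσA(T_body⁴ − T_wall⁴).
A = 1.68 m²; T_body⁴ − T_wall⁴ = 9.355×10⁹ − 7.471×10⁹ = 1.884×10⁹ K⁴.
|P_net| = 0.90·5.67×10⁻⁸·1.680·1.884×10⁹.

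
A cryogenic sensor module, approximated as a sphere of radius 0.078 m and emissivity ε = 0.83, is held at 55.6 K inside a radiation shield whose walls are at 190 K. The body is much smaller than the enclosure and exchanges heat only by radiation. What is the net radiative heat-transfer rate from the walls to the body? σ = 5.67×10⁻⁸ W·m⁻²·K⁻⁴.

For a small grey body in a large enclosure: P_net = εσA(T_body⁴ − T_wall⁴).
A = 4πr² = 0.07645 m²; T_body⁴ − T_wall⁴ = 9.557×10⁶ − 1.303×10⁹ = -1.294×10⁹ K⁴.
|P_net| = 0.83·5.67×10⁻⁸·0.07645·1.294×10⁹.

P_net ≈ 4.65 W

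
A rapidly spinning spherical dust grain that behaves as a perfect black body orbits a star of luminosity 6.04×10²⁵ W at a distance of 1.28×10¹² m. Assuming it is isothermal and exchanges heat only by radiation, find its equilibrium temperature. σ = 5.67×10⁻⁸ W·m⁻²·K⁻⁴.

T ≈ 60.0 K

First find the stellar flux at distance d: S = L/(4πd²) = 6.04×10²⁵/(4π·(1.28×10¹²)²) = 2.934 W/m².
For an isothermal sphere, absorbed (1−a)S·πr² = emitted σ·4πr²·T⁴, so T⁴ = (1−a)S/(4σ).
T⁴ = 1.00·2.934/(4·5.67×10⁻⁸) = 1.293×10⁷ K⁴.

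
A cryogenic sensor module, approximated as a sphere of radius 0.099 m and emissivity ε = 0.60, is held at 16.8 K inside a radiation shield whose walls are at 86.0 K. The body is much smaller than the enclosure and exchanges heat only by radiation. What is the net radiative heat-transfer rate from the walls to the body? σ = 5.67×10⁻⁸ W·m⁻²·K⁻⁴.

P_net ≈ 0.229 W

For a small grey body in a large enclosure: P_net = εσA(T_body⁴ − T_wall⁴).
A = 4πr² = 0.1232 m²; T_body⁴ − T_wall⁴ = 79660 − 5.470×10⁷ = -5.462×10⁷ K⁴.
|P_net| = 0.60·5.67×10⁻⁸·0.1232·5.462×10⁷.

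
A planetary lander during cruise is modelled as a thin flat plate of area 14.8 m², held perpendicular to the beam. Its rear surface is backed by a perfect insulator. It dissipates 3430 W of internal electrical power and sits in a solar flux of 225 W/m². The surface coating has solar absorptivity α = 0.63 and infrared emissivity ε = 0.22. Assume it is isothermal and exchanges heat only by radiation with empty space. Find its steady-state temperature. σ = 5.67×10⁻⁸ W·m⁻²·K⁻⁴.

T ≈ 416 K

At steady state, absorbed solar power + internal power = radiated power.
Absorbed: α·S·A_cross = 0.63·225·14.80 = 2098 W (cross-section A).
Total input = 2098 + 3430 = 5528 W.
Radiated: εσ·A_surf·T⁴ with A_surf = A = 14.80 m².
T⁴ = 5528/(0.22·5.67×10⁻⁸·14.80) = 2.994×10¹⁰ K⁴.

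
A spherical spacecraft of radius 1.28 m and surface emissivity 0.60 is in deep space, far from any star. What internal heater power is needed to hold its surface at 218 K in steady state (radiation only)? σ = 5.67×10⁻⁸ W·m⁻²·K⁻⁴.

P = εσ·4πr²·T⁴.
4πr² = 20.59 m²; T⁴ = 2.259×10⁹ K⁴.
P = 0.60·5.67×10⁻⁸·20.59·2.259×10⁹.

P ≈ 1580 W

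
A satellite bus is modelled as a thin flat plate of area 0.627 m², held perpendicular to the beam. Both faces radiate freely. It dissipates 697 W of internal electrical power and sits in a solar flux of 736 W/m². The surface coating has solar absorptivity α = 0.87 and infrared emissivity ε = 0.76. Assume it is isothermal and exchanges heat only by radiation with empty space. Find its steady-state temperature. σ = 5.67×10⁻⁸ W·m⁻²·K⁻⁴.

At steady state, absorbed solar power + internal power = radiated power.
Absorbed: α·S·A_cross = 0.87·736·0.6270 = 401.5 W (cross-section A).
Total input = 401.5 + 697 = 1098 W.
Radiated: εσ·A_surf·T⁴ with A_surf = 2A = 1.254 m².
T⁴ = 1098/(0.76·5.67×10⁻⁸·1.254) = 2.033×10¹⁰ K⁴.

T ≈ 378 K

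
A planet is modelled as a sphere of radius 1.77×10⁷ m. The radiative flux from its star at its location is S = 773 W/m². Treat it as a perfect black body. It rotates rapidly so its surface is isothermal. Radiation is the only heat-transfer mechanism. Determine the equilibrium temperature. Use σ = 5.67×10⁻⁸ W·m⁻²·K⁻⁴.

At equilibrium, absorbed power = emitted power.
Absorbing cross-section = πr² = 9.842×10¹⁴ m²; emitting surface = 4πr² = 3.937×10¹⁵ m² (ratio 4).
S·A_cross = εσ·A_surf·T⁴  ⇒  T⁴ = S/(4σ).
T⁴ = 1.00·773/(4·5.67×10⁻⁸) = 3.408×10⁹ K⁴.
T = (3.408×10⁹)^(1/4).

T ≈ 242 K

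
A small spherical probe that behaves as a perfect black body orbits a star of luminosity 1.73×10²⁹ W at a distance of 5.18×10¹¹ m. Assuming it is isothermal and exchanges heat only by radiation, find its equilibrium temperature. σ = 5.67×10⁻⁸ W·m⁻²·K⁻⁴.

First find the stellar flux at distance d: S = L/(4πd²) = 1.73×10²⁹/(4π·(5.18×10¹¹)²) = 51310 W/m².
For an isothermal sphere, absorbed (1−a)S·πr² = emitted σ·4πr²·T⁴, so T⁴ = (1−a)S/(4σ).
T⁴ = 1.00·51310/(4·5.67×10⁻⁸) = 2.262×10¹¹ K⁴.

T ≈ 690 K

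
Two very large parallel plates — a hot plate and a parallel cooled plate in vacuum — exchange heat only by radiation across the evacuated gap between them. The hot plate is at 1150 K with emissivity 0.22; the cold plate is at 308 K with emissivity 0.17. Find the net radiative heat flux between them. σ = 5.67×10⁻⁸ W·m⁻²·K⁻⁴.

For two infinite grey parallel plates, q = σ(T₁⁴ − T₂⁴)/(1/ε₁ + 1/ε₂ − 1).
T₁⁴ − T₂⁴ = 1.749×10¹² − 8.999×10⁹ = 1.740×10¹² K⁴.
1/ε₁ + 1/ε₂ − 1 = 4.545 + 5.882 − 1 = 9.428.
q = 5.67×10⁻⁸ × 1.740×10¹² / 9.428.

q ≈ 10500 W/m²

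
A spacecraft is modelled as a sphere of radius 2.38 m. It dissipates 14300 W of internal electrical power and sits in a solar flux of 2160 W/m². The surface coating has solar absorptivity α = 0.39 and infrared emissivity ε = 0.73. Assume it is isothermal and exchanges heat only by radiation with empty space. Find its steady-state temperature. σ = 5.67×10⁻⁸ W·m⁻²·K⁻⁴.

At steady state, absorbed solar power + internal power = radiated power.
Absorbed: α·S·A_cross = 0.39·2160·17.80 = 14990 W (cross-section πr²).
Total input = 14990 + 14300 = 29290 W.
Radiated: εσ·A_surf·T⁴ with A_surf = 4πr² = 71.18 m².
T⁴ = 29290/(0.73·5.67×10⁻⁸·71.18) = 9.942×10⁹ K⁴.

T ≈ 316 K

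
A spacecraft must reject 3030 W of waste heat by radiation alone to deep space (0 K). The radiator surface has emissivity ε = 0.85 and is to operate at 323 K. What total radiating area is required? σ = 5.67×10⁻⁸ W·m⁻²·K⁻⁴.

P = εσA T⁴ ⇒ A = P/(εσT⁴).
T⁴ = 1.088×10¹⁰ K⁴.
A = 3030/(0.85 × 5.67×10⁻⁸ × 1.088×10¹⁰).

A ≈ 5.78 m²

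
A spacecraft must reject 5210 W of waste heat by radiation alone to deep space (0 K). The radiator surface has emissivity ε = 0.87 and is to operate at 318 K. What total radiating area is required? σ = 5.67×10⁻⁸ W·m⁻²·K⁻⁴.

A ≈ 10.3 m²

P = εσA T⁴ ⇒ A = P/(εσT⁴).
T⁴ = 1.023×10¹⁰ K⁴.
A = 5210/(0.87 × 5.67×10⁻⁸ × 1.023×10¹⁰).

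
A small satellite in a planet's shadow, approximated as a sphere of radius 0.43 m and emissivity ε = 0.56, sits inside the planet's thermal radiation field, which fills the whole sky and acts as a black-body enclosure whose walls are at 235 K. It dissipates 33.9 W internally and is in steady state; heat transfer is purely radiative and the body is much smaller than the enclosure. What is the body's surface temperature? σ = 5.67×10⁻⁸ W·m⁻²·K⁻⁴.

For a small grey body in a large enclosure, net radiated power = εσA(T⁴ − T_w⁴).
Steady state: P = εσA(T⁴ − T_w⁴) with A = 4πr² = 2.324 m².
T⁴ = P/(εσA) + T_w⁴ = 33.9/(0.56·5.67×10⁻⁸·2.324) + (235)⁴
    = 4.595×10⁸ + 3.050×10⁹ = 3.509×10⁹ K⁴.

T ≈ 243 K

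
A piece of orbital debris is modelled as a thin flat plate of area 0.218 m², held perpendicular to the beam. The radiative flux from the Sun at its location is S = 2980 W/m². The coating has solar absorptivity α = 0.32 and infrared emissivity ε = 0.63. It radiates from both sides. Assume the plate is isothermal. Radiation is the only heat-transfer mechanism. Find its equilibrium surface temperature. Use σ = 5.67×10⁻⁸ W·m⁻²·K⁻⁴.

T ≈ 340 K

At equilibrium, absorbed power = emitted power.
Absorbing cross-section = A = 0.2180 m²; emitting surface = 2A = 0.4360 m² (ratio 2).
αS·A_cross = εσ·A_surf·T⁴  ⇒  T⁴ = αS/(ε·2σ).
T⁴ = 0.320·2980/(0.63·2·5.67×10⁻⁸) = 1.335×10¹⁰ K⁴.
T = (1.335×10¹⁰)^(1/4).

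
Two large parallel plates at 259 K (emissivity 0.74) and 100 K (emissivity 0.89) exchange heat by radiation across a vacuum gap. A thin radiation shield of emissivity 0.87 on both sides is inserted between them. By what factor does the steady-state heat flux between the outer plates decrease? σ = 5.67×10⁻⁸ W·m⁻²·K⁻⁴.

Without shield: q₀ = σΔ(T⁴)/(1/ε₁+1/ε₂−1) with denominator 1.475.
With shield the two gaps are in series; the resistances add: (1/ε₁+1/ε_s−1)+(1/ε_s+1/ε₂−1) = 1.501+1.273 = 2.774.
Heat-flux ratio q₀/q = 2.774/1.475.

factor ≈ 1.88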